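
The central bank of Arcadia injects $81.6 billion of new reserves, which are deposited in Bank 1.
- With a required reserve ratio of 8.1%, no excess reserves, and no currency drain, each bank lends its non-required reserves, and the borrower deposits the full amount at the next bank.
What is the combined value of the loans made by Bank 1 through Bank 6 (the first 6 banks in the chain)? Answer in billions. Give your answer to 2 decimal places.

Bank i lends (1 − rr)^i of the original deposit: Bank 1 lends 81.6·0.9190 = 74.9904, Bank 2 lends 81.6·0.9190² ≈ 68.9162, and so on.
Summing a geometric series: total = 81.6·[0.9190·(1 − 0.9190^6) / (1 − 0.9190)] ≈ 368.0906 billion.

$368.09 billion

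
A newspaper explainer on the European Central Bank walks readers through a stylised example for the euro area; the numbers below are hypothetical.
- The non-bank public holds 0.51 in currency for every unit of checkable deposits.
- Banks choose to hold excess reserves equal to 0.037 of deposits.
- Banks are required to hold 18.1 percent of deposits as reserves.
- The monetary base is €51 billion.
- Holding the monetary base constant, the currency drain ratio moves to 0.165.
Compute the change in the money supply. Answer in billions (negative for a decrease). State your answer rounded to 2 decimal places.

Initially m₁ = (1 + 0.51) / (0.181 + 0.037 + 0.51) ≈ 2.07418, so M₁ = 2.07418 × 51 ≈ 105.7832 billion.
After the change m₂ = (1 + 0.165) / (0.181 + 0.037 + 0.165) ≈ 3.04178, so M₂ = 3.04178 × 51 ≈ 155.1308 billion.
ΔM = M₂ − M₁ = 155.1308 − 105.7832 = 49.3476 billion.

€49.35 billion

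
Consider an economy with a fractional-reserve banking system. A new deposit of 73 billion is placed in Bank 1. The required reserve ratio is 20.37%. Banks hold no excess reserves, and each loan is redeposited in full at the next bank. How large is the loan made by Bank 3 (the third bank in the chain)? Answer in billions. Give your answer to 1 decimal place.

36.9 billion

Each bank lends a fraction (1 − rr) = 0.7963 of the deposit it receives, so Bank 3 receives 73·0.7963^2 and lends 73·0.7963^3 ≈ 36.8598 billion.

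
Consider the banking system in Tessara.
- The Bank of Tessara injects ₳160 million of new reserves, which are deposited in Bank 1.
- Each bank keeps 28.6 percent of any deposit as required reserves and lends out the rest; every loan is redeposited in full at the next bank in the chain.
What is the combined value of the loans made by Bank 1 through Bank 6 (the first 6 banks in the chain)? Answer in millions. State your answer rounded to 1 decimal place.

Bank i lends (1 − rr)^i of the original deposit: Bank 1 lends 160·0.7140 = 114.2400, Bank 2 lends 160·0.7140² ≈ 81.5674, and so on.
Summing a geometric series: total = 160·[0.7140·(1 − 0.7140^6) / (1 − 0.7140)] ≈ 346.5179 million.

₳346.5 million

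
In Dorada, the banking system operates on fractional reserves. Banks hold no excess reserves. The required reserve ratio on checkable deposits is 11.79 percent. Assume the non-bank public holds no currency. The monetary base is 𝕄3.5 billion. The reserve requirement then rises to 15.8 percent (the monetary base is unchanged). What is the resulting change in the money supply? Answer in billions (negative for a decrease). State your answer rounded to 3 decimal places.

Initially m₁ = 1 / (0.1179) ≈ 8.48176, so M₁ = 8.48176 × 3.5 ≈ 29.6862 billion.
After the change m₂ = 1 / (0.158) ≈ 6.32911, so M₂ = 6.32911 × 3.5 ≈ 22.1519 billion.
ΔM = M₂ − M₁ = 22.1519 − 29.6862 = -7.5343 billion.

-7.534 billion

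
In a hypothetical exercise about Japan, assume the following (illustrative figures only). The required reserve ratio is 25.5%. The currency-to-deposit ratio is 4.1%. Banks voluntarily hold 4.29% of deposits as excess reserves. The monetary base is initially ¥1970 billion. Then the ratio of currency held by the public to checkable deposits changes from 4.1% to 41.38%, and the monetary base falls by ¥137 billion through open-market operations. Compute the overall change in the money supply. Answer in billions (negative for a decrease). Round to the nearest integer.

-2410 billion

Before: m₁ = (1 + 0.041) / (0.255 + 0.0429 + 0.041) ≈ 3.07170, MB₁ = 1970, so M₁ = 3.07170 × 1970 = 6051.249 billion.
After: m₂ = (1 + 0.4138) / (0.255 + 0.0429 + 0.4138) ≈ 1.98651, MB₂ = 1970 − 137 = 1833, so M₂ = 1.98651 × 1833 ≈ 3641.2728 billion.
ΔM = M₂ − M₁ = 3641.2728 − 6051.249 = -2409.9762 billion.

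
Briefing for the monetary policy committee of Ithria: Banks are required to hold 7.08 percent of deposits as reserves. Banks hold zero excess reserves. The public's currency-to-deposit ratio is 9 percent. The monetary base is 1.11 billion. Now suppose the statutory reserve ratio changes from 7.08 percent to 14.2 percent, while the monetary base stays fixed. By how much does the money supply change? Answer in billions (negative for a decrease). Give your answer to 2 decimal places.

Initially m₁ = (1 + 0.09) / (0.0708 + 0.09) ≈ 6.7786, so M₁ = 6.7786 × 1.11 ≈ 7.5242 billion.
After the change m₂ = (1 + 0.09) / (0.142 + 0.09) ≈ 4.6983, so M₂ = 4.6983 × 1.11 ≈ 5.2151 billion.
ΔM = M₂ − M₁ = 5.2151 − 7.5242 = -2.3091 billion.

-2.31 billion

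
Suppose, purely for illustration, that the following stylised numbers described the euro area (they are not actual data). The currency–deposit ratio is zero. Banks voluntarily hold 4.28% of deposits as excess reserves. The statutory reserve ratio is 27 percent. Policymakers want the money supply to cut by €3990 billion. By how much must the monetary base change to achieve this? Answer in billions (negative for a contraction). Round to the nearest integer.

The money multiplier is m = 1 / (rr + e) = 1 / (0.27 + 0.0428) ≈ 3.19693.
ΔMB = ΔM / m = (−3990) / 3.19693 ≈ -1248.0724 billion.

-1248 billion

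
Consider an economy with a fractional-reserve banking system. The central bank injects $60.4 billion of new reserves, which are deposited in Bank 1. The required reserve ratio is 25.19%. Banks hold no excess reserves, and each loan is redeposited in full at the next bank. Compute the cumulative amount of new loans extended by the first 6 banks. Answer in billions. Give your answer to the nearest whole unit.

Bank i lends (1 − rr)^i of the original deposit: Bank 1 lends 60.4·0.7481 ≈ 45.1852, Bank 2 lends 60.4·0.7481² ≈ 33.8031, and so on.
Summing a geometric series: total = 60.4·[0.7481·(1 − 0.7481^6) / (1 − 0.7481)] ≈ 147.9345 billion.

$148 billion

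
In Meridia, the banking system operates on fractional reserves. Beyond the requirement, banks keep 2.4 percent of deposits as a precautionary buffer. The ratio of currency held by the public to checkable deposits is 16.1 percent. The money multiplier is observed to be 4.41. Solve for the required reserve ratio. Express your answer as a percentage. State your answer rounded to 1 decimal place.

7.8%

Using m = 4.41. Since m = (1 + c)/(c + rr + e), the denominator satisfies c + rr + e = (1 + c)/m = (1 + 0.161) / 4.41 ≈ 0.263265.
With c = 0.161 and e = 0.024, the required reserve ratio is 0.263265 − 0.161 − 0.024 = 0.078265.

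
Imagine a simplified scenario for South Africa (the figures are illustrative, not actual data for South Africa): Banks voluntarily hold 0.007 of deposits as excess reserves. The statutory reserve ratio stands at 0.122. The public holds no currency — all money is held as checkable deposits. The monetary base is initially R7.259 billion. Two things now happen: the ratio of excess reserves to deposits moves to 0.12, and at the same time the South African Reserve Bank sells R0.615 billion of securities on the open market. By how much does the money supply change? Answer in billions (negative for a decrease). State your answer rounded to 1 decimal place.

-28.8 billion

Before: m₁ = 1 / (0.122 + 0.007) ≈ 7.7519, MB₁ = 7.259, so M₁ = 7.7519 × 7.259 ≈ 56.271 billion.
After: m₂ = 1 / (0.122 + 0.12) ≈ 4.1322, MB₂ = 7.259 − 0.615 = 6.644, so M₂ = 4.1322 × 6.644 ≈ 27.4543 billion.
ΔM = M₂ − M₁ = 27.4543 − 56.271 = -28.8167 billion.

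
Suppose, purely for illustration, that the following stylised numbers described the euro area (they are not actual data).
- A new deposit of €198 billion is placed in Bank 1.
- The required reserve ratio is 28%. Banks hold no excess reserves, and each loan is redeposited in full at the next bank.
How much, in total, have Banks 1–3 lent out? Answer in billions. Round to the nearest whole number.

€319 billion

Bank i lends (1 − rr)^i of the original deposit: Bank 1 lends 198·0.7200 = 142.5600, Bank 2 lends 198·0.7200² = 102.6432, and so on.
Summing a geometric series: total = 198·[0.7200·(1 − 0.7200^3) / (1 − 0.7200)] ≈ 319.1063 billion.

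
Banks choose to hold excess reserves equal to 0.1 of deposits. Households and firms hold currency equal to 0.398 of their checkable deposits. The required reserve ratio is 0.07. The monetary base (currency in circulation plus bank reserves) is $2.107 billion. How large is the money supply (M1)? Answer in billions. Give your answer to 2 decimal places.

$5.19 billion

The money multiplier is m = (1 + c) / (rr + e + c) = (1 + 0.398) / (0.07 + 0.1 + 0.398) ≈ 2.4613.
So M = m × MB = 2.4613 × 2.107 ≈ 5.186 billion.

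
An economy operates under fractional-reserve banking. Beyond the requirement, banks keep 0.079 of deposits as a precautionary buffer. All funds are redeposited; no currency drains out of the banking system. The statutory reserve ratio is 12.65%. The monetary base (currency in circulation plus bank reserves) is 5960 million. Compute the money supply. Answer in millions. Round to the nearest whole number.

The money multiplier is m = 1 / (rr + e) = 1 / (0.1265 + 0.079) ≈ 4.86618.
So M = m × MB = 4.86618 × 5960 = 29002.4328 million.

29002 million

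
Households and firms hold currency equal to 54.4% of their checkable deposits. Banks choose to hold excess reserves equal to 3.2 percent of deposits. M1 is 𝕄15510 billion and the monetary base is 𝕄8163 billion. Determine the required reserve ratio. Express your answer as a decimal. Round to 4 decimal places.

Using m = M/MB = 15510/8163 ≈ 1.900037. Since m = (1 + c)/(c + rr + e), the denominator satisfies c + rr + e = (1 + c)/m = (1 + 0.544) / 1.900037 ≈ 0.812616.
With c = 0.544 and e = 0.032, the required reserve ratio is 0.812616 − 0.544 − 0.032 = 0.236616.

0.2366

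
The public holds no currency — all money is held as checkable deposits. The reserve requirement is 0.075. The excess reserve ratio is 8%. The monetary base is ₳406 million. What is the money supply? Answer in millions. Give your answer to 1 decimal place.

₳2619.4 million

The money multiplier is m = 1 / (rr + e) = 1 / (0.075 + 0.08) ≈ 6.45161.
So M = m × MB = 6.45161 × 406 ≈ 2619.3537 million.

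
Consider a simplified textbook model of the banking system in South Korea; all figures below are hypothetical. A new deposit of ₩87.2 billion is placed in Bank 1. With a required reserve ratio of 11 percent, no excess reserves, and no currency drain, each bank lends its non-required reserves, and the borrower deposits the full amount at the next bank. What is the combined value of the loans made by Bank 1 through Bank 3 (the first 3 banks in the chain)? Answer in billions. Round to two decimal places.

Bank i lends (1 − rr)^i of the original deposit: Bank 1 lends 87.2·0.8900 = 77.6080, Bank 2 lends 87.2·0.8900² ≈ 69.0711, and so on.
Summing a geometric series: total = 87.2·[0.8900·(1 − 0.8900^3) / (1 − 0.8900)] ≈ 208.1524 billion.

₩208.15 billion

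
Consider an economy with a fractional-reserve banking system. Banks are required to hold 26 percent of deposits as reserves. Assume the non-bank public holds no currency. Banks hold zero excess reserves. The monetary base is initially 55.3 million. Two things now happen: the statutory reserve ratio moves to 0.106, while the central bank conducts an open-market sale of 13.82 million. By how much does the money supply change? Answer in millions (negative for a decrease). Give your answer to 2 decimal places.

178.63 million

Before: m₁ = 1 / (0.26) ≈ 3.84615, MB₁ = 55.3, so M₁ = 3.84615 × 55.3 ≈ 212.6921 million.
After: m₂ = 1 / (0.106) ≈ 9.43396, MB₂ = 55.3 − 13.82 = 41.48, so M₂ = 9.43396 × 41.48 ≈ 391.3207 million.
ΔM = M₂ − M₁ = 391.3207 − 212.6921 = 178.6286 million.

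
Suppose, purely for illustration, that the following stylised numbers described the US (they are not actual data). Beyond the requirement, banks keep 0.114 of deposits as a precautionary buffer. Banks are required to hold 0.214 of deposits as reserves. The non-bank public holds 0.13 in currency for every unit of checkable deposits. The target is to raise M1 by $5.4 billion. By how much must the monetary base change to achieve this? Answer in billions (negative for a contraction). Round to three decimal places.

The money multiplier is m = (1 + c) / (rr + e + c) = (1 + 0.13) / (0.214 + 0.114 + 0.13) ≈ 2.46725.
ΔMB = ΔM / m = (+5.4) / 2.46725 ≈ 2.1887 billion.

$2.189 billion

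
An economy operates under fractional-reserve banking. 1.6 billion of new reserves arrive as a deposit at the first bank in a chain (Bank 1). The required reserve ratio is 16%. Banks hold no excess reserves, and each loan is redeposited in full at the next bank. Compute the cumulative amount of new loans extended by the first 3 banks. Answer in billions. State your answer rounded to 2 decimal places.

3.42 billion

Bank i lends (1 − rr)^i of the original deposit: Bank 1 lends 1.6·0.8400 = 1.3440, Bank 2 lends 1.6·0.8400² ≈ 1.1290, and so on.
Summing a geometric series: total = 1.6·[0.8400·(1 − 0.8400^3) / (1 − 0.8400)] ≈ 3.4213 billion.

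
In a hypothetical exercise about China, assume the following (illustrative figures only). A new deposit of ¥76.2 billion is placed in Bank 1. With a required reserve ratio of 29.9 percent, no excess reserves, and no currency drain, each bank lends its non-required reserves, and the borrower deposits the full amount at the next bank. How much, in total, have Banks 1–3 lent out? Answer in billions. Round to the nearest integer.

Bank i lends (1 − rr)^i of the original deposit: Bank 1 lends 76.2·0.7010 = 53.4162, Bank 2 lends 76.2·0.7010² ≈ 37.4448, and so on.
Summing a geometric series: total = 76.2·[0.7010·(1 − 0.7010^3) / (1 − 0.7010)] ≈ 117.1097 billion.

¥117 billion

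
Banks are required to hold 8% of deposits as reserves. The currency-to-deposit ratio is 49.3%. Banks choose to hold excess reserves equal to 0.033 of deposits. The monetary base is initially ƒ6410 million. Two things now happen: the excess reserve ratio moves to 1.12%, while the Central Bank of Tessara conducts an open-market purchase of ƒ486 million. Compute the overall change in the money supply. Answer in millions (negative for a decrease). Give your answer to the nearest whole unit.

Before: m₁ = (1 + 0.493) / (0.08 + 0.033 + 0.493) ≈ 2.46370, MB₁ = 6410, so M₁ = 2.46370 × 6410 = 15792.317 million.
After: m₂ = (1 + 0.493) / (0.08 + 0.0112 + 0.493) ≈ 2.55563, MB₂ = 6410 + 486 = 6896, so M₂ = 2.55563 × 6896 ≈ 17623.6245 million.
ΔM = M₂ − M₁ = 17623.6245 − 15792.317 = 1831.3075 million.

ƒ1831 million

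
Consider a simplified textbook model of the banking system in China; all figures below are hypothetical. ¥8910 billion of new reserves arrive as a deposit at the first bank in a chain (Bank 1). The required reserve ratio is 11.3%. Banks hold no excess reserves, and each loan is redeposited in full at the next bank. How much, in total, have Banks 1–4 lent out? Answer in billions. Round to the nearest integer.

Bank i lends (1 − rr)^i of the original deposit: Bank 1 lends 8910·0.8870 = 7903.1700, Bank 2 lends 8910·0.8870² ≈ 7010.1118, and so on.
Summing a geometric series: total = 8910·[0.8870·(1 − 0.8870^4) / (1 − 0.8870)] ≈ 26646.5896 billion.

¥26647 billion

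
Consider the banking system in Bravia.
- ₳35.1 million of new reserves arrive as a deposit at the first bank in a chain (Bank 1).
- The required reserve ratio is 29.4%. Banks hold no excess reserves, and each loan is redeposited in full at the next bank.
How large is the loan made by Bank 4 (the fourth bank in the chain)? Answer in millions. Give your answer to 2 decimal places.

₳8.72 million

Each bank lends a fraction (1 − rr) = 0.7060 of the deposit it receives, so Bank 4 receives 35.1·0.7060^3 and lends 35.1·0.7060^4 ≈ 8.7202 million.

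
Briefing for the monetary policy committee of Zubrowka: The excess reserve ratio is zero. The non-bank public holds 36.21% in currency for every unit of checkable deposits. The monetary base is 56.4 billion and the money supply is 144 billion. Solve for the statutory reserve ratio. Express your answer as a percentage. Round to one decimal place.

Using m = M/MB = 144/56.4 ≈ 2.553191. Since m = (1 + c)/(c + rr + e), the denominator satisfies c + rr + e = (1 + c)/m = (1 + 0.3621) / 2.553191 ≈ 0.533489.
With c = 0.3621 and e = 0, the statutory reserve ratio is 0.533489 − 0.3621 − 0 = 0.171389.

17.1%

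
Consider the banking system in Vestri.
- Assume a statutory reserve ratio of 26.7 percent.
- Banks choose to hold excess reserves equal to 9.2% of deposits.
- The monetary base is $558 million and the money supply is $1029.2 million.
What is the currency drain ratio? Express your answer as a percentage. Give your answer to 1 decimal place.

Using m = M/MB = 1029.2/558 ≈ 1.844444. From m = (1 + c)/(c + rr + e), rearranging gives 1 + c = m·(c + rr + e), so c·(1 − m) = m·(rr + e) − 1.
Hence c = [m·(rr + e) − 1]/(1 − m) = [1.844444 × (0.267 + 0.092) − 1] / (1 − 1.844444) ≈ 0.400079.

40.0%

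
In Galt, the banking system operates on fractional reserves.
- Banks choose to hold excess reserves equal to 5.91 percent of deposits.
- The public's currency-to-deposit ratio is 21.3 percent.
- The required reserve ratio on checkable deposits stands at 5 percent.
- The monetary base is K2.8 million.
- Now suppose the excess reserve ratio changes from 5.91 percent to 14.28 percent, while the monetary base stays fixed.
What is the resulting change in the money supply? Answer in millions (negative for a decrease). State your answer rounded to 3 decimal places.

-2.175 million

Initially m₁ = (1 + 0.213) / (0.05 + 0.0591 + 0.213) ≈ 3.76591, so M₁ = 3.76591 × 2.8 ≈ 10.5445 million.
After the change m₂ = (1 + 0.213) / (0.05 + 0.1428 + 0.213) ≈ 2.98916, so M₂ = 2.98916 × 2.8 ≈ 8.3696 million.
ΔM = M₂ − M₁ = 8.3696 − 10.5445 = -2.1749 million.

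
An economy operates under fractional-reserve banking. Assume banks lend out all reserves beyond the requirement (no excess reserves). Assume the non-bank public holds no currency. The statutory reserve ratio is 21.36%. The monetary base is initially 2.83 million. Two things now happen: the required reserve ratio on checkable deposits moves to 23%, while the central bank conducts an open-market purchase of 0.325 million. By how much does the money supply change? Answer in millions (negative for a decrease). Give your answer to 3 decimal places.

Before: m₁ = 1 / (0.2136) ≈ 4.68165, MB₁ = 2.83, so M₁ = 4.68165 × 2.83 ≈ 13.2491 million.
After: m₂ = 1 / (0.23) ≈ 4.34783, MB₂ = 2.83 + 0.325 = 3.155, so M₂ = 4.34783 × 3.155 ≈ 13.7174 million.
ΔM = M₂ − M₁ = 13.7174 − 13.2491 = 0.4683 million.

0.468 million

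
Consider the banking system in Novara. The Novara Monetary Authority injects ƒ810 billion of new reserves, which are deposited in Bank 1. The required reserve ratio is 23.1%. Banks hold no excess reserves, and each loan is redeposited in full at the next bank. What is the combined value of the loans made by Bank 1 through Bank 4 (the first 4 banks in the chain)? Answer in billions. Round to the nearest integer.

ƒ1754 billion

Bank i lends (1 − rr)^i of the original deposit: Bank 1 lends 810·0.7690 = 622.8900, Bank 2 lends 810·0.7690² ≈ 479.0024, and so on.
Summing a geometric series: total = 810·[0.7690·(1 − 0.7690^4) / (1 − 0.7690)] ≈ 1753.5086 billion.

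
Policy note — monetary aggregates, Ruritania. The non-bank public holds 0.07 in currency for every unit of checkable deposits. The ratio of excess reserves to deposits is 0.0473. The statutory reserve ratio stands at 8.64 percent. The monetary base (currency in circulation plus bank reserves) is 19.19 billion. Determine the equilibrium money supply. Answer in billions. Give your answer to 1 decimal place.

The money multiplier is m = (1 + c) / (rr + e + c) = (1 + 0.07) / (0.0864 + 0.0473 + 0.07) ≈ 5.2528.
So M = m × MB = 5.2528 × 19.19 ≈ 100.8012 billion.

100.8 billion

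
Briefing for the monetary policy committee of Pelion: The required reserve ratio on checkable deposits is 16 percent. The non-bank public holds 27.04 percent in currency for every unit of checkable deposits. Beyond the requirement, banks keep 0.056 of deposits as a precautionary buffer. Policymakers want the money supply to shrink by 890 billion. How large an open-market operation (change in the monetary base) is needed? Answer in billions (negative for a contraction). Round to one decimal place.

The money multiplier is m = (1 + c) / (rr + e + c) = (1 + 0.2704) / (0.16 + 0.056 + 0.2704) ≈ 2.61184.
ΔMB = ΔM / m = (−890) / 2.61184 ≈ -340.7559 billion.

-340.8 billion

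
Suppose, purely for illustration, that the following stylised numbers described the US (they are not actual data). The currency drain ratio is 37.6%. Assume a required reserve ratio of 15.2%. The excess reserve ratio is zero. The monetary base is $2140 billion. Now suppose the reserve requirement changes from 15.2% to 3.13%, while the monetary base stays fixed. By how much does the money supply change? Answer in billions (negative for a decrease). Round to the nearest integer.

Initially m₁ = (1 + 0.376) / (0.152 + 0.376) ≈ 2.60606, so M₁ = 2.60606 × 2140 = 5576.9684 billion.
After the change m₂ = (1 + 0.376) / (0.0313 + 0.376) ≈ 3.37835, so M₂ = 3.37835 × 2140 = 7229.669 billion.
ΔM = M₂ − M₁ = 7229.669 − 5576.9684 = 1652.7006 billion.

$1653 billion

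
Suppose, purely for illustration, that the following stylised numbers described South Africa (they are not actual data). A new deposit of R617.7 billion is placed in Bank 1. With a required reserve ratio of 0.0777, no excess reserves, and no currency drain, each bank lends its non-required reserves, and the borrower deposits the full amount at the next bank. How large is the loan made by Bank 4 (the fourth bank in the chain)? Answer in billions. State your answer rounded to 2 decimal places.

R446.96 billion

Each bank lends a fraction (1 − rr) = 0.9223 of the deposit it receives, so Bank 4 receives 617.7·0.9223^3 and lends 617.7·0.9223^4 ≈ 446.9577 billion.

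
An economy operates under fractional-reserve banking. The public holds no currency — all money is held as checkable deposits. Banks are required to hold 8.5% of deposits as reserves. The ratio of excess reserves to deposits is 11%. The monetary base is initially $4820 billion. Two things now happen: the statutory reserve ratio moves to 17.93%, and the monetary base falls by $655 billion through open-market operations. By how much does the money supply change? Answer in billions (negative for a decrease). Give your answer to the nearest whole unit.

-10321 billion

Before: m₁ = 1 / (0.085 + 0.11) ≈ 5.12821, MB₁ = 4820, so M₁ = 5.12821 × 4820 = 24717.9722 billion.
After: m₂ = 1 / (0.1793 + 0.11) ≈ 3.45662, MB₂ = 4820 − 655 = 4165, so M₂ = 3.45662 × 4165 = 14396.8223 billion.
ΔM = M₂ − M₁ = 14396.8223 − 24717.9722 = -10321.1499 billion.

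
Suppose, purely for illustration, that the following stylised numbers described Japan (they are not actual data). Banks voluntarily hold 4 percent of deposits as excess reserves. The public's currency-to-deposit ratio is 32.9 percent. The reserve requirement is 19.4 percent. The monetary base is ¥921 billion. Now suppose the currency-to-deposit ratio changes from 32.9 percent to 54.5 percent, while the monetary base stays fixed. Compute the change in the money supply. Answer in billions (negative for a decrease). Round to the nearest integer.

Initially m₁ = (1 + 0.329) / (0.194 + 0.04 + 0.329) ≈ 2.3606, so M₁ = 2.3606 × 921 = 2174.1126 billion.
After the change m₂ = (1 + 0.545) / (0.194 + 0.04 + 0.545) ≈ 1.9833, so M₂ = 1.9833 × 921 = 1826.6193 billion.
ΔM = M₂ − M₁ = 1826.6193 − 2174.1126 = -347.4933 billion.

-347 billion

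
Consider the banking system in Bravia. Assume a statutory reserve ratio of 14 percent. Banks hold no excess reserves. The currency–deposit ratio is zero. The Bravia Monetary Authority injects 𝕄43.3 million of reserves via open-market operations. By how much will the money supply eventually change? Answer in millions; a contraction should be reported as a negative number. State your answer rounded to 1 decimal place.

The simple money multiplier is m = 1/rr = 1/0.14 ≈ 7.1429.
An open-market purchase increases the monetary base by 43.3 million, so ΔM = m × ΔMB = 7.1429 × 43.3 ≈ 309.2876 million.

𝕄309.3 million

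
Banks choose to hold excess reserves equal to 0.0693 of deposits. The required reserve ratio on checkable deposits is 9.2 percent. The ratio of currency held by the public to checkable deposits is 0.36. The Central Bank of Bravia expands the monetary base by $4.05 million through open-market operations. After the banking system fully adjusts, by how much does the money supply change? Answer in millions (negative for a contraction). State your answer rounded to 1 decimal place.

$10.6 million

The money multiplier is m = (1 + c) / (rr + e + c) = (1 + 0.36) / (0.092 + 0.0693 + 0.36) ≈ 2.6089.
The purchase adds 4.05 million of base, so ΔM = m × ΔMB = 2.6089 × (+4.05) ≈ 10.566 million.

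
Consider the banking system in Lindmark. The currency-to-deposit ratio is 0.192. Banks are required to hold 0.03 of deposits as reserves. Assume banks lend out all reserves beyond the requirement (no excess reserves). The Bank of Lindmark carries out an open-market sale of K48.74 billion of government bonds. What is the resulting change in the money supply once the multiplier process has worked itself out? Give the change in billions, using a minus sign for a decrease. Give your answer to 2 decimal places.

The money multiplier is m = (1 + c) / (rr + c) = (1 + 0.192) / (0.03 + 0.192) ≈ 5.36937.
The sale removes 48.74 billion of base, so ΔM = m × ΔMB = 5.36937 × (−48.74) ≈ -261.7031 billion.

-261.70 billion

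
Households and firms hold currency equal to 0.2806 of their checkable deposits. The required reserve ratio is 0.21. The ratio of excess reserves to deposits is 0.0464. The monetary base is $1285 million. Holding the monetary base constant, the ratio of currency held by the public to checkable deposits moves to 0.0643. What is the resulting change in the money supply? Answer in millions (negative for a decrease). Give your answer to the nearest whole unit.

$1200 million

Initially m₁ = (1 + 0.2806) / (0.21 + 0.0464 + 0.2806) ≈ 2.38473, so M₁ = 2.38473 × 1285 ≈ 3064.378 million.
After the change m₂ = (1 + 0.0643) / (0.21 + 0.0464 + 0.0643) ≈ 3.31868, so M₂ = 3.31868 × 1285 = 4264.5038 million.
ΔM = M₂ − M₁ = 4264.5038 − 3064.378 = 1200.1258 million.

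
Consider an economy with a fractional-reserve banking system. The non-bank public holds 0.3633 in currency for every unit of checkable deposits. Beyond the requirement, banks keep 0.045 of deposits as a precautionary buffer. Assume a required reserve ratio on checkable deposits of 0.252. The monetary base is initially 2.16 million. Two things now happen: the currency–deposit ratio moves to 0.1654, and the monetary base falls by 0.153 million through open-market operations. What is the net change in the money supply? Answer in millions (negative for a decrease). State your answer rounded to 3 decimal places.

0.599 million

Before: m₁ = (1 + 0.3633) / (0.252 + 0.045 + 0.3633) ≈ 2.06467, MB₁ = 2.16, so M₁ = 2.06467 × 2.16 ≈ 4.4597 million.
After: m₂ = (1 + 0.1654) / (0.252 + 0.045 + 0.1654) ≈ 2.52033, MB₂ = 2.16 − 0.153 = 2.007, so M₂ = 2.52033 × 2.007 ≈ 5.0583 million.
ΔM = M₂ − M₁ = 5.0583 − 4.4597 = 0.5986 million.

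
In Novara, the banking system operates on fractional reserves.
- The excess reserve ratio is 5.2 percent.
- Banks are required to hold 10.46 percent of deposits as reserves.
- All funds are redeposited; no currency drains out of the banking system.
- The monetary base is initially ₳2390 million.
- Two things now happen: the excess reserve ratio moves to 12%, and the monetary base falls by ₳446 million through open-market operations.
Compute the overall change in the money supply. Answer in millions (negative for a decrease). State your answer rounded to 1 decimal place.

-6606.4 million

Before: m₁ = 1 / (0.1046 + 0.052) ≈ 6.385696, MB₁ = 2390, so M₁ = 6.385696 × 2390 ≈ 15261.8134 million.
After: m₂ = 1 / (0.1046 + 0.12) ≈ 4.452360, MB₂ = 2390 − 446 = 1944, so M₂ = 4.452360 × 1944 ≈ 8655.3878 million.
ΔM = M₂ − M₁ = 8655.3878 − 15261.8134 = -6606.4256 million.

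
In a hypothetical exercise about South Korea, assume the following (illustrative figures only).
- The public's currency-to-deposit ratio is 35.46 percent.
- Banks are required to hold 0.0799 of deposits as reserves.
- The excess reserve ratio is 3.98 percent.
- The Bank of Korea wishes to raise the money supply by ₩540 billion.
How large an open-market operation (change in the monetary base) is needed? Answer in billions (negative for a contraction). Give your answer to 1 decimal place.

₩189.1 billion

The money multiplier is m = (1 + c) / (rr + e + c) = (1 + 0.3546) / (0.0799 + 0.0398 + 0.3546) ≈ 2.85600.
ΔMB = ΔM / m = (+540) / 2.85600 ≈ 189.0756 billion.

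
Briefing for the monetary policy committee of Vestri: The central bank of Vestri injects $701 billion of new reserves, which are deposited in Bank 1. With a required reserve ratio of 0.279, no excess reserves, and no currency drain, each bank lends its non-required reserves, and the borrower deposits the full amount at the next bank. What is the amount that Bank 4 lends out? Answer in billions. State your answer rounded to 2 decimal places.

Each bank lends a fraction (1 − rr) = 0.7210 of the deposit it receives, so Bank 4 receives 701·0.7210^3 and lends 701·0.7210^4 ≈ 189.4345 billion.

$189.43 billion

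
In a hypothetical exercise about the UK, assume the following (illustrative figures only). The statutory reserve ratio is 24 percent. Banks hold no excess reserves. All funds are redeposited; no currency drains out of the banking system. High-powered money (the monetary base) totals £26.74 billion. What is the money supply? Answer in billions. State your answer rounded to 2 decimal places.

£111.42 billion

With no currency drain or excess reserves, the money multiplier is m = 1/rr = 1/0.24 ≈ 4.16667.
Money supply M = m × MB = 4.16667 × 26.74 ≈ 111.4168 billion.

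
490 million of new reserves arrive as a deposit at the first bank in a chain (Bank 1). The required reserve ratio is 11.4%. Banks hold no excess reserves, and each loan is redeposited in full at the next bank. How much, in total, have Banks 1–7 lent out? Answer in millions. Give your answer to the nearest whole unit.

2176 million

Bank i lends (1 − rr)^i of the original deposit: Bank 1 lends 490·0.8860 = 434.1400, Bank 2 lends 490·0.8860² ≈ 384.6480, and so on.
Summing a geometric series: total = 490·[0.8860·(1 − 0.8860^7) / (1 − 0.8860)] ≈ 2176.0921 million.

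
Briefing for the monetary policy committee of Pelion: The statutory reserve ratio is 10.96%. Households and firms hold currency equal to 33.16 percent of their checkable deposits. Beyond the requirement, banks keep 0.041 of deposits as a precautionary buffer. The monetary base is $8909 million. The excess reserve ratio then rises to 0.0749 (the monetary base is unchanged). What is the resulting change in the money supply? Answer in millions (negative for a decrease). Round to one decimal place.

Initially m₁ = (1 + 0.3316) / (0.1096 + 0.041 + 0.3316) ≈ 2.761510, so M₁ = 2.761510 × 8909 ≈ 24602.2926 million.
After the change m₂ = (1 + 0.3316) / (0.1096 + 0.0749 + 0.3316) ≈ 2.580120, so M₂ = 2.580120 × 8909 ≈ 22986.2891 million.
ΔM = M₂ − M₁ = 22986.2891 − 24602.2926 = -1616.0035 million.

-1616.0 million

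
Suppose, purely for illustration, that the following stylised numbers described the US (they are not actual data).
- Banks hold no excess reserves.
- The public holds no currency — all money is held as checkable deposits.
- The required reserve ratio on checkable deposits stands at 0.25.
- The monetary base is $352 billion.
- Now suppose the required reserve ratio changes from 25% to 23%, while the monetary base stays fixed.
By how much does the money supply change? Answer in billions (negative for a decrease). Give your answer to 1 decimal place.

$122.4 billion

Initially m₁ = 1 / (0.25) = 4, so M₁ = 4 × 352 = 1408 billion.
After the change m₂ = 1 / (0.23) ≈ 4.34783, so M₂ = 4.34783 × 352 ≈ 1530.4362 billion.
ΔM = M₂ − M₁ = 1530.4362 − 1408 = 122.4362 billion.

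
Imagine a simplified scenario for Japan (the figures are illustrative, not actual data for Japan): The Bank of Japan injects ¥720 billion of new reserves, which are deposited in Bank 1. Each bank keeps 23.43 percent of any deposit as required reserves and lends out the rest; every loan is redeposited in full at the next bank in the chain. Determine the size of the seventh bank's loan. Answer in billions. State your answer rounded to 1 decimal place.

Each bank lends a fraction (1 − rr) = 0.7657 of the deposit it receives, so Bank 7 receives 720·0.7657^6 and lends 720·0.7657^7 ≈ 111.1074 billion.

¥111.1 billion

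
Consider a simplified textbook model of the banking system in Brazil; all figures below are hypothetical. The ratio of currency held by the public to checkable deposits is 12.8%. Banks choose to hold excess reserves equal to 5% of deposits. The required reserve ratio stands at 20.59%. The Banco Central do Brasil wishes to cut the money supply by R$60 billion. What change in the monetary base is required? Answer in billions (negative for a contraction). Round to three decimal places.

The money multiplier is m = (1 + c) / (rr + e + c) = (1 + 0.128) / (0.2059 + 0.05 + 0.128) ≈ 2.938265.
ΔMB = ΔM / m = (−60) / 2.938265 ≈ -20.4202 billion.

-20.420 billion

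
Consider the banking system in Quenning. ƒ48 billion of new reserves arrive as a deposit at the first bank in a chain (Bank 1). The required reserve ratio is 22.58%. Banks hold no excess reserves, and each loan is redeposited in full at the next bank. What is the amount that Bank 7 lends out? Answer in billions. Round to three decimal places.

Each bank lends a fraction (1 − rr) = 0.7742 of the deposit it receives, so Bank 7 receives 48·0.7742^6 and lends 48·0.7742^7 ≈ 8.0023 billion.

ƒ8.002 billion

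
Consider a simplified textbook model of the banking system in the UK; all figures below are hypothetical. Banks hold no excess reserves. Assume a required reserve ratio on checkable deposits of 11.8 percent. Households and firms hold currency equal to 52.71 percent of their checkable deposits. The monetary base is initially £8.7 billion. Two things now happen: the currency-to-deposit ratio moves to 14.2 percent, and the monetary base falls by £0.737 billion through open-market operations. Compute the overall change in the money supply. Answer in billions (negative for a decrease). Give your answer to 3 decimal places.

£14.381 billion

Before: m₁ = (1 + 0.5271) / (0.118 + 0.5271) ≈ 2.36723, MB₁ = 8.7, so M₁ = 2.36723 × 8.7 ≈ 20.5949 billion.
After: m₂ = (1 + 0.142) / (0.118 + 0.142) ≈ 4.39231, MB₂ = 8.7 − 0.737 = 7.963, so M₂ = 4.39231 × 7.963 ≈ 34.976 billion.
ΔM = M₂ − M₁ = 34.976 − 20.5949 = 14.3811 billion.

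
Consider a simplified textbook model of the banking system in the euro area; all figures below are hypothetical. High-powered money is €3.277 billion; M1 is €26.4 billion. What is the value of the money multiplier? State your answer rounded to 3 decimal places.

8.056

The money multiplier is m = M / MB = 26.4 / 3.277 ≈ 8.05615.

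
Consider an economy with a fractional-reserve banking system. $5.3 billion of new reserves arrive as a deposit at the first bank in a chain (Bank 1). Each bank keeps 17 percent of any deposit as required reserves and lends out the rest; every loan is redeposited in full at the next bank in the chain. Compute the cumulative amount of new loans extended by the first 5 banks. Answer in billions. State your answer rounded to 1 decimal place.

$15.7 billion

Bank i lends (1 − rr)^i of the original deposit: Bank 1 lends 5.3·0.8300 = 4.3990, Bank 2 lends 5.3·0.8300² ≈ 3.6512, and so on.
Summing a geometric series: total = 5.3·[0.8300·(1 − 0.8300^5) / (1 − 0.8300)] ≈ 15.6836 billion.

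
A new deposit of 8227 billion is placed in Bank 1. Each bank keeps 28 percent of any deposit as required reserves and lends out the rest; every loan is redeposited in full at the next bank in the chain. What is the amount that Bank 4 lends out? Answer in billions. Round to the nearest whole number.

Each bank lends a fraction (1 − rr) = 0.7200 of the deposit it receives, so Bank 4 receives 8227·0.7200^3 and lends 8227·0.7200^4 ≈ 2210.9121 billion.

2211 billion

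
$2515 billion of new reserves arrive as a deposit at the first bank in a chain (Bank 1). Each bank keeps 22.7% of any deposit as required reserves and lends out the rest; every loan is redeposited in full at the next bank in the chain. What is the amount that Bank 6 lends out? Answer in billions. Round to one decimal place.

$536.6 billion

Each bank lends a fraction (1 − rr) = 0.7730 of the deposit it receives, so Bank 6 receives 2515·0.7730^5 and lends 2515·0.7730^6 ≈ 536.5559 billion.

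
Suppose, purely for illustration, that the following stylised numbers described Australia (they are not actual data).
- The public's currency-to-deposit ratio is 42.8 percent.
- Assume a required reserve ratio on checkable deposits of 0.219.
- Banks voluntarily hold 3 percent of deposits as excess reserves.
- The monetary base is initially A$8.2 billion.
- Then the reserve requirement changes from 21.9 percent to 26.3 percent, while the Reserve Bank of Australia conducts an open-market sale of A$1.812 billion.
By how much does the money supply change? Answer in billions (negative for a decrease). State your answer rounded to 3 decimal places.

Before: m₁ = (1 + 0.428) / (0.219 + 0.03 + 0.428) ≈ 2.10931, MB₁ = 8.2, so M₁ = 2.10931 × 8.2 ≈ 17.2963 billion.
After: m₂ = (1 + 0.428) / (0.263 + 0.03 + 0.428) ≈ 1.98058, MB₂ = 8.2 − 1.812 = 6.388, so M₂ = 1.98058 × 6.388 ≈ 12.6519 billion.
ΔM = M₂ − M₁ = 12.6519 − 17.2963 = -4.6444 billion.

-4.644 billion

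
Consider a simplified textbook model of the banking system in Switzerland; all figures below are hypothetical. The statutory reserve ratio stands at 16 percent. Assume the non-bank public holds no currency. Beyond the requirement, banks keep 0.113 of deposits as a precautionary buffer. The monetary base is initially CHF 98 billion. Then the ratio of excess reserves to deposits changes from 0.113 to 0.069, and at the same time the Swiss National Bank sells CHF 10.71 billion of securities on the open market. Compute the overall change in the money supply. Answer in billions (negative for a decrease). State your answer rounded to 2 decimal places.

Before: m₁ = 1 / (0.16 + 0.113) ≈ 3.66300, MB₁ = 98, so M₁ = 3.66300 × 98 = 358.974 billion.
After: m₂ = 1 / (0.16 + 0.069) ≈ 4.36681, MB₂ = 98 − 10.71 = 87.29, so M₂ = 4.36681 × 87.29 ≈ 381.1788 billion.
ΔM = M₂ − M₁ = 381.1788 − 358.974 = 22.2048 billion.

CHF 22.20 billion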